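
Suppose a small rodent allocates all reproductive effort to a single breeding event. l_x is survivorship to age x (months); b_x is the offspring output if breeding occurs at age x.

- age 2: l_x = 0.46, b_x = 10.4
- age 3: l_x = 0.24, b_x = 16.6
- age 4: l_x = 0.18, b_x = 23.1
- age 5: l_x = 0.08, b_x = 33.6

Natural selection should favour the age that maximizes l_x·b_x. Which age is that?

2

Expected offspring if breeding at age x = l_x × b_x:
  age 2: 0.46 × 10.4 = 4.784
  age 3: 0.24 × 16.6 = 3.984
  age 4: 0.18 × 23.1 = 4.158
  age 5: 0.08 × 33.6 = 2.688
Maximum at age 2 (4.784).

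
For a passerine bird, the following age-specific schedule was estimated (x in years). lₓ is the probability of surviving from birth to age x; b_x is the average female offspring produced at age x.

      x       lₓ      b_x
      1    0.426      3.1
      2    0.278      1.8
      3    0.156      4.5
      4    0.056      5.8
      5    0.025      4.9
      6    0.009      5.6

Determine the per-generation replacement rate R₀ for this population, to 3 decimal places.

R₀ = Σ lₓ b_x:
  age 1: 0.426 × 3.1 = 1.3206
  age 2: 0.278 × 1.8 = 0.5004
  age 3: 0.156 × 4.5 = 0.7020
  age 4: 0.056 × 5.8 = 0.3248
  age 5: 0.025 × 4.9 = 0.1225
  age 6: 0.009 × 5.6 = 0.0504
R₀ = 1.3206 + 0.5004 + 0.7020 + 0.3248 + 0.1225 + 0.0504 = 3.0207

3.021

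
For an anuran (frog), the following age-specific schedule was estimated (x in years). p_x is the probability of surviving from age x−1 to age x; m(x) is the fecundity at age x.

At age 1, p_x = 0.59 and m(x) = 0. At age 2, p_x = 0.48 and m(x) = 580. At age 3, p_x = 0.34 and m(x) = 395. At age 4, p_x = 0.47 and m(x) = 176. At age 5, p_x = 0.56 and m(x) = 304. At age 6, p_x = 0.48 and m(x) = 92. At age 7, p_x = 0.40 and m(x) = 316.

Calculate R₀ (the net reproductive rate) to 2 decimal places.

Survivorship from birth: l_x = p_1·p_2·…·p_x.
  l_1 = 0.59000
  l_2 = 0.28320
  l_3 = 0.09629
  l_4 = 0.04526
  l_5 = 0.02534
  l_6 = 0.01216
  l_7 = 0.00487
R₀ = Σ l_x m(x):
  age 1: 0.59000 × 0 = 0.0000
  age 2: 0.28320 × 580 = 164.2560
  age 3: 0.09629 × 395 = 38.0346
  age 4: 0.04526 × 176 = 7.9658
  age 5: 0.02534 × 304 = 7.7034
  age 6: 0.01216 × 92 = 1.1187
  age 7: 0.00487 × 316 = 1.5389
R₀ = 0.0000 + 164.2560 + 38.0346 + 7.9658 + 7.7034 + 1.1187 + 1.5389 = 220.6173

220.62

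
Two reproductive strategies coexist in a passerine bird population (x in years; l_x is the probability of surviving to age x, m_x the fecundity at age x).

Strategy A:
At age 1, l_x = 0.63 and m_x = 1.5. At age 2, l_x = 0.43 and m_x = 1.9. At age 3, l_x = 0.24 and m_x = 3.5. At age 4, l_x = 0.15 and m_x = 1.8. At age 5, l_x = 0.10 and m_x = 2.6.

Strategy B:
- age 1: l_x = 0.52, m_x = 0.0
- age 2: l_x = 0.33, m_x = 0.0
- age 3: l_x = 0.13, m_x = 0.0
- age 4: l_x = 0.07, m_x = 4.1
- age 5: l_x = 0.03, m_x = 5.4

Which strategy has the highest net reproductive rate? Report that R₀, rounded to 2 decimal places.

Strategy A: R₀ = 0.63×1.5 + 0.43×1.9 + 0.24×3.5 + 0.15×1.8 + 0.10×2.6 = 3.1320
Strategy B: R₀ = 0.52×0.0 + 0.33×0.0 + 0.13×0.0 + 0.07×4.1 + 0.03×5.4 = 0.4490
Highest R₀: strategy A with 3.1320.

3.13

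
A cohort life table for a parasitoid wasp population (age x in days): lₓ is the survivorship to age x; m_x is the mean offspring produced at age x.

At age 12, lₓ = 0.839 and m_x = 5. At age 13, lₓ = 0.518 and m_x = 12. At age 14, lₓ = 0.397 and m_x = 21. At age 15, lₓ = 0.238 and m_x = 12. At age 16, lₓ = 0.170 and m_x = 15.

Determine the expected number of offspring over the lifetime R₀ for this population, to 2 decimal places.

R₀ = Σ lₓ m_x:
  age 12: 0.839 × 5 = 4.1950
  age 13: 0.518 × 12 = 6.2160
  age 14: 0.397 × 21 = 8.3370
  age 15: 0.238 × 12 = 2.8560
  age 16: 0.170 × 15 = 2.5500
R₀ = 4.1950 + 6.2160 + 8.3370 + 2.8560 + 2.5500 = 24.1540

24.15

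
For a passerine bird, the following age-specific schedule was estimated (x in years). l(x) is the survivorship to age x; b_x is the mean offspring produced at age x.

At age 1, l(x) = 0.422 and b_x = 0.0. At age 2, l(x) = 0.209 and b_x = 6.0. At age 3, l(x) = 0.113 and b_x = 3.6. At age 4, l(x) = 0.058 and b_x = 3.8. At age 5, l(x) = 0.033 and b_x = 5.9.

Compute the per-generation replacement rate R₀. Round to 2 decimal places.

R₀ = Σ l(x) b_x:
  age 1: 0.422 × 0.0 = 0.0000
  age 2: 0.209 × 6.0 = 1.2540
  age 3: 0.113 × 3.6 = 0.4068
  age 4: 0.058 × 3.8 = 0.2204
  age 5: 0.033 × 5.9 = 0.1947
R₀ = 0.0000 + 1.2540 + 0.4068 + 0.2204 + 0.1947 = 2.0759

2.08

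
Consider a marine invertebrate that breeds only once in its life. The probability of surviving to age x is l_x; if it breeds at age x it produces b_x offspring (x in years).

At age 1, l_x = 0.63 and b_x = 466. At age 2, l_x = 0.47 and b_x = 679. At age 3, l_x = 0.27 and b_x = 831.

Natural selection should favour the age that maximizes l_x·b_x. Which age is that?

2

Expected offspring if breeding at age x = l_x × b_x:
  age 1: 0.63 × 466 = 293.580
  age 2: 0.47 × 679 = 319.130
  age 3: 0.27 × 831 = 224.370
Maximum at age 2 (319.130).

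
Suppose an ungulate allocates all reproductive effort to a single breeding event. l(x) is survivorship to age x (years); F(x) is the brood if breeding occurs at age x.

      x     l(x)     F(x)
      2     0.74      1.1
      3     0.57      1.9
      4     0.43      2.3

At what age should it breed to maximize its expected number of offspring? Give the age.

Expected offspring if breeding at age x = l(x) × F(x):
  age 2: 0.74 × 1.1 = 0.814
  age 3: 0.57 × 1.9 = 1.083
  age 4: 0.43 × 2.3 = 0.989
Maximum at age 3 (1.083).

3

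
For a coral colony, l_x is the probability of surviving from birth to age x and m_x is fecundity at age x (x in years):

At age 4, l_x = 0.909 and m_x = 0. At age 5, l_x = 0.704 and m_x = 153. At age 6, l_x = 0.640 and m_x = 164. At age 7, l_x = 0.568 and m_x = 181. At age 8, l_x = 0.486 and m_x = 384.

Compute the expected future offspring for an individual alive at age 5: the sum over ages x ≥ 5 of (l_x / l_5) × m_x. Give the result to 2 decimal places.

l_5 = 0.704. Conditional survival from age 5 to x is l_x / l_5.
  x=5: (0.704/0.704) × 153 = 153.0000
  x=6: (0.640/0.704) × 164 = 149.0909
  x=7: (0.568/0.704) × 181 = 146.0341
  x=8: (0.486/0.704) × 384 = 265.0909
Sum = 153.0000 + 149.0909 + 146.0341 + 265.0909 = 713.2159

713.22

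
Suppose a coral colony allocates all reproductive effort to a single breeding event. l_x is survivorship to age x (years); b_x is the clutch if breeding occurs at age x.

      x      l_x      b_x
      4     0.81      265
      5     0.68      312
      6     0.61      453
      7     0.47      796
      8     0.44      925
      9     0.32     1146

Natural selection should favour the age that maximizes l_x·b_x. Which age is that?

Expected offspring if breeding at age x = l_x × b_x:
  age 4: 0.81 × 265 = 214.650
  age 5: 0.68 × 312 = 212.160
  age 6: 0.61 × 453 = 276.330
  age 7: 0.47 × 796 = 374.120
  age 8: 0.44 × 925 = 407.000
  age 9: 0.32 × 1146 = 366.720
Maximum at age 8 (407.000).

8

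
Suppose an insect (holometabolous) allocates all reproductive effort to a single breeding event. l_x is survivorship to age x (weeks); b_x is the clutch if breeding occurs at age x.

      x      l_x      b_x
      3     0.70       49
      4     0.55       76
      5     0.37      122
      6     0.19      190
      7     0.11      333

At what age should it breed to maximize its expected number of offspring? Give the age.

5

Expected offspring if breeding at age x = l_x × b_x:
  age 3: 0.70 × 49 = 34.300
  age 4: 0.55 × 76 = 41.800
  age 5: 0.37 × 122 = 45.140
  age 6: 0.19 × 190 = 36.100
  age 7: 0.11 × 333 = 36.630
Maximum at age 5 (45.140).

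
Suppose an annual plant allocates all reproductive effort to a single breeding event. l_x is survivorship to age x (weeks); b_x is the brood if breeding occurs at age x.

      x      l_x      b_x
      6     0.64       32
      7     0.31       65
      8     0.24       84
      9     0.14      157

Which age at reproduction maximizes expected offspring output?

Expected offspring if breeding at age x = l_x × b_x:
  age 6: 0.64 × 32 = 20.480
  age 7: 0.31 × 65 = 20.150
  age 8: 0.24 × 84 = 20.160
  age 9: 0.14 × 157 = 21.980
Maximum at age 9 (21.980).

9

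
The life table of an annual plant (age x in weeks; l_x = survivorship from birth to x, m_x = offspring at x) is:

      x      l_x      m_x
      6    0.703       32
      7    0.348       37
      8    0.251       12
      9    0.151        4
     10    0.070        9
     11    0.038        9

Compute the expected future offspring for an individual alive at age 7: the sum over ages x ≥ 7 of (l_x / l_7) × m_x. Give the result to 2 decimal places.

50.18

l_7 = 0.348. Conditional survival from age 7 to x is l_x / l_7.
  x=7: (0.348/0.348) × 37 = 37.0000
  x=8: (0.251/0.348) × 12 = 8.6552
  x=9: (0.151/0.348) × 4 = 1.7356
  x=10: (0.070/0.348) × 9 = 1.8103
  x=11: (0.038/0.348) × 9 = 0.9828
Sum = 37.0000 + 8.6552 + 1.7356 + 1.8103 + 0.9828 = 50.1839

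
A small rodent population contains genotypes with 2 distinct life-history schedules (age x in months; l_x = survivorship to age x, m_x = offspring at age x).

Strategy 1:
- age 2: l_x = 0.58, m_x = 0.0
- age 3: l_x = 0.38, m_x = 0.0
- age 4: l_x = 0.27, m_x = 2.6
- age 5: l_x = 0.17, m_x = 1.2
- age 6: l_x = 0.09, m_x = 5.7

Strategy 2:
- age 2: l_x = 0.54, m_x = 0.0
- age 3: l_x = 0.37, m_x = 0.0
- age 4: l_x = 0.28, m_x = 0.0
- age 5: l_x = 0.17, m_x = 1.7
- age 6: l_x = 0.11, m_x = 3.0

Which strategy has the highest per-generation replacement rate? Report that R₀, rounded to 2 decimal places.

1.42

Strategy 1: R₀ = 0.58×0.0 + 0.38×0.0 + 0.27×2.6 + 0.17×1.2 + 0.09×5.7 = 1.4190
Strategy 2: R₀ = 0.54×0.0 + 0.37×0.0 + 0.28×0.0 + 0.17×1.7 + 0.11×3.0 = 0.6190
Highest R₀: strategy 1 with 1.4190.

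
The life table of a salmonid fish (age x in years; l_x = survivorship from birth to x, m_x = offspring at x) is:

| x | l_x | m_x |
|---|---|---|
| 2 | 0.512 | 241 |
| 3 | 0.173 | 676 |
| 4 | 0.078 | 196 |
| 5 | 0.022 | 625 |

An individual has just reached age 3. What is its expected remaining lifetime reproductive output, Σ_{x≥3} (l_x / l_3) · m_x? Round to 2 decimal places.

l_3 = 0.173. Conditional survival from age 3 to x is l_x / l_3.
  x=3: (0.173/0.173) × 676 = 676.0000
  x=4: (0.078/0.173) × 196 = 88.3699
  x=5: (0.022/0.173) × 625 = 79.4798
Sum = 676.0000 + 88.3699 + 79.4798 = 843.8497

843.85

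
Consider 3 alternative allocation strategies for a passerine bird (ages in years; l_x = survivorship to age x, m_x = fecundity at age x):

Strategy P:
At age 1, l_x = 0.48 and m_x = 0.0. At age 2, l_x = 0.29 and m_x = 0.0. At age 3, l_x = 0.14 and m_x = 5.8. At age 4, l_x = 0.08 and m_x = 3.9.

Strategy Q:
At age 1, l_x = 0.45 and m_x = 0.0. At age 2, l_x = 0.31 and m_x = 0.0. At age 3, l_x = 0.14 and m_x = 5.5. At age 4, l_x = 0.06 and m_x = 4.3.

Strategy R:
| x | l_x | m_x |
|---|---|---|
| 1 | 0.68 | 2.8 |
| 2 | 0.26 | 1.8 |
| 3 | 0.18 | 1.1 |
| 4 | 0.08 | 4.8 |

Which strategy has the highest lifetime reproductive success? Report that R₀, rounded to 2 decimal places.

2.95

Strategy P: R₀ = 0.48×0.0 + 0.29×0.0 + 0.14×5.8 + 0.08×3.9 = 1.1240
Strategy Q: R₀ = 0.45×0.0 + 0.31×0.0 + 0.14×5.5 + 0.06×4.3 = 1.0280
Strategy R: R₀ = 0.68×2.8 + 0.26×1.8 + 0.18×1.1 + 0.08×4.8 = 2.9540
Highest R₀: strategy R with 2.9540.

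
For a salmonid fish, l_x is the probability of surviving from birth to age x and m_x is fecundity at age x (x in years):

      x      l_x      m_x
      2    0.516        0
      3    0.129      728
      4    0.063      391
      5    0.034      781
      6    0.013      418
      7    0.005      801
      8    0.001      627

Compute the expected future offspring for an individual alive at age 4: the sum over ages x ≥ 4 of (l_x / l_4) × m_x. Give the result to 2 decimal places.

l_4 = 0.063. Conditional survival from age 4 to x is l_x / l_4.
  x=4: (0.063/0.063) × 391 = 391.0000
  x=5: (0.034/0.063) × 781 = 421.4921
  x=6: (0.013/0.063) × 418 = 86.2540
  x=7: (0.005/0.063) × 801 = 63.5714
  x=8: (0.001/0.063) × 627 = 9.9524
Sum = 391.0000 + 421.4921 + 86.2540 + 63.5714 + 9.9524 = 972.2698

972.27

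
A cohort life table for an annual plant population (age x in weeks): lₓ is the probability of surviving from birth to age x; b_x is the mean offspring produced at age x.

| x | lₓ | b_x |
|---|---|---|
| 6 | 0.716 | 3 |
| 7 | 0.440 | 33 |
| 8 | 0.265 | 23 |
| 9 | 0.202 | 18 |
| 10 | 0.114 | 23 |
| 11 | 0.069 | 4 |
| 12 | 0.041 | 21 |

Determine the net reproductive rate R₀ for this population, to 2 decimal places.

30.16

R₀ = Σ lₓ b_x:
  age 6: 0.716 × 3 = 2.1480
  age 7: 0.440 × 33 = 14.5200
  age 8: 0.265 × 23 = 6.0950
  age 9: 0.202 × 18 = 3.6360
  age 10: 0.114 × 23 = 2.6220
  age 11: 0.069 × 4 = 0.2760
  age 12: 0.041 × 21 = 0.8610
R₀ = 2.1480 + 14.5200 + 6.0950 + 3.6360 + 2.6220 + 0.2760 + 0.8610 = 30.1580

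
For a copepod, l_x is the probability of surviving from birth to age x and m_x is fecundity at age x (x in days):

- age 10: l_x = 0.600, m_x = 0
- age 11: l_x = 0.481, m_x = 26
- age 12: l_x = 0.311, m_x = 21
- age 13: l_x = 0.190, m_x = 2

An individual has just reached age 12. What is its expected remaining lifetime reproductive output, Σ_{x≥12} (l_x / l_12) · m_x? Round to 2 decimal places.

l_12 = 0.311. Conditional survival from age 12 to x is l_x / l_12.
  x=12: (0.311/0.311) × 21 = 21.0000
  x=13: (0.190/0.311) × 2 = 1.2219
Sum = 21.0000 + 1.2219 = 22.2219

22.22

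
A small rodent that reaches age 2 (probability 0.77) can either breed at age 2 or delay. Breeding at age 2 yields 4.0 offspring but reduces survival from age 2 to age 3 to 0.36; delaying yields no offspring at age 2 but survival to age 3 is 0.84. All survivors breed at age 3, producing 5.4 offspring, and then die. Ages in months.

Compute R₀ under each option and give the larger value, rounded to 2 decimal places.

4.58

breed at age 2: R₀ = 0.77 × (4.0 + 0.36 × 5.4) = 0.77 × 5.9440 = 4.5769
delay to age 3: R₀ = 0.77 × (0.84 × 5.4) = 0.77 × 4.5360 = 3.4927
Higher: breed at age 2 (4.5769).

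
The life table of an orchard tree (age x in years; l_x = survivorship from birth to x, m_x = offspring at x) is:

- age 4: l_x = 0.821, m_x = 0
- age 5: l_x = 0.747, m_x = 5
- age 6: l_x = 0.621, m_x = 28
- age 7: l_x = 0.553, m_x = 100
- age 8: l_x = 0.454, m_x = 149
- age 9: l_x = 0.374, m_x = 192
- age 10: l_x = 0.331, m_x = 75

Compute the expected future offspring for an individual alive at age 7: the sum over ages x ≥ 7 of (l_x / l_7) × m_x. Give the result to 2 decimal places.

l_7 = 0.553. Conditional survival from age 7 to x is l_x / l_7.
  x=7: (0.553/0.553) × 100 = 100.0000
  x=8: (0.454/0.553) × 149 = 122.3255
  x=9: (0.374/0.553) × 192 = 129.8517
  x=10: (0.331/0.553) × 75 = 44.8915
Sum = 100.0000 + 122.3255 + 129.8517 + 44.8915 = 397.0687

397.07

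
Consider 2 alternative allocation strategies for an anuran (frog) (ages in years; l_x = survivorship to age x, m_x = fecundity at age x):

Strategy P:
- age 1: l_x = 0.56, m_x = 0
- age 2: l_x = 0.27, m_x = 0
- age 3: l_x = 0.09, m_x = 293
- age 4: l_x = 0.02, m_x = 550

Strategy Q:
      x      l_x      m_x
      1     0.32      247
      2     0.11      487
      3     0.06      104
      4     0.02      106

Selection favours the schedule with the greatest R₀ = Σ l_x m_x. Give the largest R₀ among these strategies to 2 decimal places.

Strategy P: R₀ = 0.56×0 + 0.27×0 + 0.09×293 + 0.02×550 = 37.3700
Strategy Q: R₀ = 0.32×247 + 0.11×487 + 0.06×104 + 0.02×106 = 140.9700
Highest R₀: strategy Q with 140.9700.

140.97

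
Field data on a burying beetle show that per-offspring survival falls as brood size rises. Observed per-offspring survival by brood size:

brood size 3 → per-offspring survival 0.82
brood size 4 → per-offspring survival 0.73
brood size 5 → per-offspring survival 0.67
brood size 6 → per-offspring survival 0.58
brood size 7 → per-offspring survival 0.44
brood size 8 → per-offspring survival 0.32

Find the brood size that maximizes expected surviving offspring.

6

Expected surviving offspring = c × s(c):
  c=3: 3 × 0.82 = 2.460
  c=4: 4 × 0.73 = 2.920
  c=5: 5 × 0.67 = 3.350
  c=6: 6 × 0.58 = 3.480
  c=7: 7 × 0.44 = 3.080
  c=8: 8 × 0.32 = 2.560
Maximum at c = 6 (3.480 surviving offspring).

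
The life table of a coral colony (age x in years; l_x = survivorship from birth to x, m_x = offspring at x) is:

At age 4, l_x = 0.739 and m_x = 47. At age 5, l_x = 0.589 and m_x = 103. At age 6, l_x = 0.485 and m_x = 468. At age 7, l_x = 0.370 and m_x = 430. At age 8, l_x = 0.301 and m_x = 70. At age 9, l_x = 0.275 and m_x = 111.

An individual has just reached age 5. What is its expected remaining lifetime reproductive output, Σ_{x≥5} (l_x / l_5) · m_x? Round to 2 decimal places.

846.08

l_5 = 0.589. Conditional survival from age 5 to x is l_x / l_5.
  x=5: (0.589/0.589) × 103 = 103.0000
  x=6: (0.485/0.589) × 468 = 385.3650
  x=7: (0.370/0.589) × 430 = 270.1188
  x=8: (0.301/0.589) × 70 = 35.7725
  x=9: (0.275/0.589) × 111 = 51.8251
Sum = 103.0000 + 385.3650 + 270.1188 + 35.7725 + 51.8251 = 846.0815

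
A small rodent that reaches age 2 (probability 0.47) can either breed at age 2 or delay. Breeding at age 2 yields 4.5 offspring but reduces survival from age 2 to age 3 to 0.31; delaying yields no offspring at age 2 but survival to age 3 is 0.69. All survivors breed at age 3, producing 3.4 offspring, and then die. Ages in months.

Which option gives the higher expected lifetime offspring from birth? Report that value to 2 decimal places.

2.61

breed at age 2: R₀ = 0.47 × (4.5 + 0.31 × 3.4) = 0.47 × 5.5540 = 2.6104
delay to age 3: R₀ = 0.47 × (0.69 × 3.4) = 0.47 × 2.3460 = 1.1026
Higher: breed at age 2 (2.6104).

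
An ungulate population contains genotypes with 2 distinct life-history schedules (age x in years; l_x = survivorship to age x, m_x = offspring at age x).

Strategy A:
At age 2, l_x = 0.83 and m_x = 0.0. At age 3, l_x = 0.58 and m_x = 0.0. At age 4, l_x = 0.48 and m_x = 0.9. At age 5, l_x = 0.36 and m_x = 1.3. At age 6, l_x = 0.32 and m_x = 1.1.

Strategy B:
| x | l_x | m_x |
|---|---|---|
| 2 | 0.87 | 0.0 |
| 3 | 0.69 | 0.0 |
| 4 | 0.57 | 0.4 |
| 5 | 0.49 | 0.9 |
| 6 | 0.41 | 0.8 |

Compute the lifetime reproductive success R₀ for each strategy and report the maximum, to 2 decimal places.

1.25

Strategy A: R₀ = 0.83×0.0 + 0.58×0.0 + 0.48×0.9 + 0.36×1.3 + 0.32×1.1 = 1.2520
Strategy B: R₀ = 0.87×0.0 + 0.69×0.0 + 0.57×0.4 + 0.49×0.9 + 0.41×0.8 = 0.9970
Highest R₀: strategy A with 1.2520.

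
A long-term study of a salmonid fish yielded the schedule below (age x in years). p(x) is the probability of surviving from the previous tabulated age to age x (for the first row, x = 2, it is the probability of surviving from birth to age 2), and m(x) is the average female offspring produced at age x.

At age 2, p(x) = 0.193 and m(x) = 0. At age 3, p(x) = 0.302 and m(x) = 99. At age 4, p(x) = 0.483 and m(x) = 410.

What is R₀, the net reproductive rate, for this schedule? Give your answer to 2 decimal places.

Survivorship from birth: l_x = p_2·p_3·…·p_x.
  l_2 = 0.19300
  l_3 = 0.05829
  l_4 = 0.02815
R₀ = Σ l_x m(x):
  age 2: 0.19300 × 0 = 0.0000
  age 3: 0.05829 × 99 = 5.7707
  age 4: 0.02815 × 410 = 11.5415
R₀ = 0.0000 + 5.7707 + 11.5415 = 17.3122

17.31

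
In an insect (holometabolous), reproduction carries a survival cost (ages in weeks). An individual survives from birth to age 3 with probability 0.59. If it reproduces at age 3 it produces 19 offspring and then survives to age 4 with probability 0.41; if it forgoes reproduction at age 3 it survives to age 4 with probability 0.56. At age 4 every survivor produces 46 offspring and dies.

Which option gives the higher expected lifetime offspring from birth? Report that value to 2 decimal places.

breed at age 3: R₀ = 0.59 × (19 + 0.41 × 46) = 0.59 × 37.8600 = 22.3374
delay to age 4: R₀ = 0.59 × (0.56 × 46) = 0.59 × 25.7600 = 15.1984
Higher: breed at age 3 (22.3374).

22.34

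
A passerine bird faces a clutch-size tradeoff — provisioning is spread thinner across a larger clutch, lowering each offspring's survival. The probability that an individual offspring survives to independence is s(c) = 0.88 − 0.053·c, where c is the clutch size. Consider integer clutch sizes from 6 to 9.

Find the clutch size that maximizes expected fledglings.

8

Expected fledglings = c × s(c):
  c=6: 6 × 0.562 = 3.372
  c=7: 7 × 0.509 = 3.563
  c=8: 8 × 0.456 = 3.648
  c=9: 9 × 0.403 = 3.627
Maximum at c = 8 (3.648 fledglings).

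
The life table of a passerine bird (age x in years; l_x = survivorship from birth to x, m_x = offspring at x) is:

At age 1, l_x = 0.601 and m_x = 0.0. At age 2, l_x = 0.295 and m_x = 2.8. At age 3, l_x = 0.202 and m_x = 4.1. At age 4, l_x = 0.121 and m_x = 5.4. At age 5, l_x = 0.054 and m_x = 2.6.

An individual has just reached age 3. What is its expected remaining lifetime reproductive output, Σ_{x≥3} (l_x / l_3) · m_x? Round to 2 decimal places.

8.03

l_3 = 0.202. Conditional survival from age 3 to x is l_x / l_3.
  x=3: (0.202/0.202) × 4.1 = 4.1000
  x=4: (0.121/0.202) × 5.4 = 3.2347
  x=5: (0.054/0.202) × 2.6 = 0.6950
Sum = 4.1000 + 3.2347 + 0.6950 = 8.0297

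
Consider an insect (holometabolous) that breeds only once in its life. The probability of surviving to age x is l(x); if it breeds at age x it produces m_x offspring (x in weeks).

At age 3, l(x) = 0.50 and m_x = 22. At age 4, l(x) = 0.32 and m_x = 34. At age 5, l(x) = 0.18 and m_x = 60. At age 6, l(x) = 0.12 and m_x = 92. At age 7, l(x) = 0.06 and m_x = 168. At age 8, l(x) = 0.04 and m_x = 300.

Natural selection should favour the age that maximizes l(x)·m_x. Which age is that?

Expected offspring if breeding at age x = l(x) × m_x:
  age 3: 0.50 × 22 = 11.000
  age 4: 0.32 × 34 = 10.880
  age 5: 0.18 × 60 = 10.800
  age 6: 0.12 × 92 = 11.040
  age 7: 0.06 × 168 = 10.080
  age 8: 0.04 × 300 = 12.000
Maximum at age 8 (12.000).

8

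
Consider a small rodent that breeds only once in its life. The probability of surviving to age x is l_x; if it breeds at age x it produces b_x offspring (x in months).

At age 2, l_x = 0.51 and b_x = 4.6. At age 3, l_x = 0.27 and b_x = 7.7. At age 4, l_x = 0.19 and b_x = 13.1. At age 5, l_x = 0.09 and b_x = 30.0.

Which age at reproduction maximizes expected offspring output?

Expected offspring if breeding at age x = l_x × b_x:
  age 2: 0.51 × 4.6 = 2.346
  age 3: 0.27 × 7.7 = 2.079
  age 4: 0.19 × 13.1 = 2.489
  age 5: 0.09 × 30.0 = 2.700
Maximum at age 5 (2.700).

5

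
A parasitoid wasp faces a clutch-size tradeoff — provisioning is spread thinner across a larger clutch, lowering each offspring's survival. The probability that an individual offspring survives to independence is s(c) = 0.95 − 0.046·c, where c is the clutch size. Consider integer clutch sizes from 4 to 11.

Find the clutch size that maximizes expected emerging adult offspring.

Expected emerging adult offspring = c × s(c):
  c=4: 4 × 0.766 = 3.064
  c=5: 5 × 0.720 = 3.600
  c=6: 6 × 0.674 = 4.044
  c=7: 7 × 0.628 = 4.396
  c=8: 8 × 0.582 = 4.656
  c=9: 9 × 0.536 = 4.824
  c=10: 10 × 0.490 = 4.900
  c=11: 11 × 0.444 = 4.884
Maximum at c = 10 (4.900 emerging adult offspring).

10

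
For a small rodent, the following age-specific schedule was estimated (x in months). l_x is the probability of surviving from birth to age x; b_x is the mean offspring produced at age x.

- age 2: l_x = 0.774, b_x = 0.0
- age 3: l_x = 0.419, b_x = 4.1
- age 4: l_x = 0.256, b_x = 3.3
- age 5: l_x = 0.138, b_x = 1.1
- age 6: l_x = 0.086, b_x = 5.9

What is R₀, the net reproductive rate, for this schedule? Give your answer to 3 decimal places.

R₀ = Σ l_x b_x:
  age 2: 0.774 × 0.0 = 0.0000
  age 3: 0.419 × 4.1 = 1.7179
  age 4: 0.256 × 3.3 = 0.8448
  age 5: 0.138 × 1.1 = 0.1518
  age 6: 0.086 × 5.9 = 0.5074
R₀ = 0.0000 + 1.7179 + 0.8448 + 0.1518 + 0.5074 = 3.2219

3.222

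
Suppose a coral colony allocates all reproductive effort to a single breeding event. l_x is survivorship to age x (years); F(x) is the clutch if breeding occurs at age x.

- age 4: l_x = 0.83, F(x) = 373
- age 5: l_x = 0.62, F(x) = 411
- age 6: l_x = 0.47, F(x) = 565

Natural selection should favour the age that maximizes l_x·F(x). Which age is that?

Expected offspring if breeding at age x = l_x × F(x):
  age 4: 0.83 × 373 = 309.590
  age 5: 0.62 × 411 = 254.820
  age 6: 0.47 × 565 = 265.550
Maximum at age 4 (309.590).

4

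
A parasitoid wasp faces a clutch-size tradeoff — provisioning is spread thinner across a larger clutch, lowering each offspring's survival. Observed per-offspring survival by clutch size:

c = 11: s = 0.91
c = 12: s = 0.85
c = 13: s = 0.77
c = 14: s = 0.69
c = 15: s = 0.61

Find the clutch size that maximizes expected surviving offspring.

12

Expected surviving offspring = c × s(c):
  c=11: 11 × 0.91 = 10.010
  c=12: 12 × 0.85 = 10.200
  c=13: 13 × 0.77 = 10.010
  c=14: 14 × 0.69 = 9.660
  c=15: 15 × 0.61 = 9.150
Maximum at c = 12 (10.200 surviving offspring).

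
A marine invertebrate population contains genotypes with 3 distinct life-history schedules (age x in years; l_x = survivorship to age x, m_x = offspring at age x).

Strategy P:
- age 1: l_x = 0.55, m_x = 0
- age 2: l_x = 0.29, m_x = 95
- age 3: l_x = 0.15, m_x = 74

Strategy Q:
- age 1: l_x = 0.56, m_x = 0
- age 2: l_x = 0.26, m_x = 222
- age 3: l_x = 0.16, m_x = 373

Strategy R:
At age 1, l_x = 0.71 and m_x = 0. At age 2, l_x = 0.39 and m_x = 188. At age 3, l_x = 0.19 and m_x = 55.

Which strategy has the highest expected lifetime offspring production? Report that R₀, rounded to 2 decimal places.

Strategy P: R₀ = 0.55×0 + 0.29×95 + 0.15×74 = 38.6500
Strategy Q: R₀ = 0.56×0 + 0.26×222 + 0.16×373 = 117.4000
Strategy R: R₀ = 0.71×0 + 0.39×188 + 0.19×55 = 83.7700
Highest R₀: strategy Q with 117.4000.

117.40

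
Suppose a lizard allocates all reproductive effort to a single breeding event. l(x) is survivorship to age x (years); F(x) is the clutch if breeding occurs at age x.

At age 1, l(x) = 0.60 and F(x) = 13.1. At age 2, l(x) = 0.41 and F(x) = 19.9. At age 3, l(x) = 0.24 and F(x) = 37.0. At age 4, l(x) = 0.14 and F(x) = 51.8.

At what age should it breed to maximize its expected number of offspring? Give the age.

Expected offspring if breeding at age x = l(x) × F(x):
  age 1: 0.60 × 13.1 = 7.860
  age 2: 0.41 × 19.9 = 8.159
  age 3: 0.24 × 37.0 = 8.880
  age 4: 0.14 × 51.8 = 7.252
Maximum at age 3 (8.880).

3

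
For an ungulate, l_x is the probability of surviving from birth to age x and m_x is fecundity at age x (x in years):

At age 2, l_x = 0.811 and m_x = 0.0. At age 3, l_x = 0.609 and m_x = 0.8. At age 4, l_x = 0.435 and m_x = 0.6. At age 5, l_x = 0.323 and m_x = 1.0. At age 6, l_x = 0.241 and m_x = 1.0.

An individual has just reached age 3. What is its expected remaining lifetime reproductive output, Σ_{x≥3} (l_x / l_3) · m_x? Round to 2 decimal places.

l_3 = 0.609. Conditional survival from age 3 to x is l_x / l_3.
  x=3: (0.609/0.609) × 0.8 = 0.8000
  x=4: (0.435/0.609) × 0.6 = 0.4286
  x=5: (0.323/0.609) × 1.0 = 0.5304
  x=6: (0.241/0.609) × 1.0 = 0.3957
Sum = 0.8000 + 0.4286 + 0.5304 + 0.3957 = 2.1547

2.15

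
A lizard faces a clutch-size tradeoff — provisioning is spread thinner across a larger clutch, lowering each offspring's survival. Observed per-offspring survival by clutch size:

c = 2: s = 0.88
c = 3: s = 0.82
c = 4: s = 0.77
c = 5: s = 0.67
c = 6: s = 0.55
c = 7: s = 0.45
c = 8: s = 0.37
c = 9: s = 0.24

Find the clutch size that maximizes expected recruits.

5

Expected recruits = c × s(c):
  c=2: 2 × 0.88 = 1.760
  c=3: 3 × 0.82 = 2.460
  c=4: 4 × 0.77 = 3.080
  c=5: 5 × 0.67 = 3.350
  c=6: 6 × 0.55 = 3.300
  c=7: 7 × 0.45 = 3.150
  c=8: 8 × 0.37 = 2.960
  c=9: 9 × 0.24 = 2.160
Maximum at c = 5 (3.350 recruits).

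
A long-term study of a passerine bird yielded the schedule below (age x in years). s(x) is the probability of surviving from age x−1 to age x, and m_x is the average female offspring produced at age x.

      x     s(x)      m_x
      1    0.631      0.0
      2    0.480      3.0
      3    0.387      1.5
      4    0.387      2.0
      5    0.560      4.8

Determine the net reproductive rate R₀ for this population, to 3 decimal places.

Survivorship from birth: l_x = s_1·s_2·…·s_x.
  l_1 = 0.63100
  l_2 = 0.30288
  l_3 = 0.11721
  l_4 = 0.04536
  l_5 = 0.02540
R₀ = Σ l_x m_x:
  age 1: 0.63100 × 0.0 = 0.0000
  age 2: 0.30288 × 3.0 = 0.9086
  age 3: 0.11721 × 1.5 = 0.1758
  age 4: 0.04536 × 2.0 = 0.0907
  age 5: 0.02540 × 4.8 = 0.1219
R₀ = 0.0000 + 0.9086 + 0.1758 + 0.0907 + 0.1219 = 1.2971

1.297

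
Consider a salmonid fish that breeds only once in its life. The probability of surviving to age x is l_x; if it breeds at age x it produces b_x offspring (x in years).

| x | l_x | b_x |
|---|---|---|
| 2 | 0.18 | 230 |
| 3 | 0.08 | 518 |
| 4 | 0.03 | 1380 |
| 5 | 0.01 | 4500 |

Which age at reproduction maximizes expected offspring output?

Expected offspring if breeding at age x = l_x × b_x:
  age 2: 0.18 × 230 = 41.400
  age 3: 0.08 × 518 = 41.440
  age 4: 0.03 × 1380 = 41.400
  age 5: 0.01 × 4500 = 45.000
Maximum at age 5 (45.000).

5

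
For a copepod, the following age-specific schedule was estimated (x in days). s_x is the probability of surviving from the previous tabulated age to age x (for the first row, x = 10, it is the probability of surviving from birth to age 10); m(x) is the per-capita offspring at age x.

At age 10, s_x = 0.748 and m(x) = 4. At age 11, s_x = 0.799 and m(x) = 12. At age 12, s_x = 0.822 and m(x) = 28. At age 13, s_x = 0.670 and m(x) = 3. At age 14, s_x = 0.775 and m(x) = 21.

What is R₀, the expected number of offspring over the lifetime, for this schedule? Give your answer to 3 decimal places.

30.264

Survivorship from birth: l_x = s_10·s_11·…·s_x.
  l_10 = 0.74800
  l_11 = 0.59765
  l_12 = 0.49127
  l_13 = 0.32915
  l_14 = 0.25509
R₀ = Σ l_x m(x):
  age 10: 0.74800 × 4 = 2.9920
  age 11: 0.59765 × 12 = 7.1718
  age 12: 0.49127 × 28 = 13.7556
  age 13: 0.32915 × 3 = 0.9874
  age 14: 0.25509 × 21 = 5.3569
R₀ = 2.9920 + 7.1718 + 13.7556 + 0.9874 + 5.3569 = 30.2637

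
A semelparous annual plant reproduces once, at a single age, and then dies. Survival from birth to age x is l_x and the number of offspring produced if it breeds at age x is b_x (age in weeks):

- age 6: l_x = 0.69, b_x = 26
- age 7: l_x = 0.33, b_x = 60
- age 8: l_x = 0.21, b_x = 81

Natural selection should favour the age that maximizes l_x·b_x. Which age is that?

Expected offspring if breeding at age x = l_x × b_x:
  age 6: 0.69 × 26 = 17.940
  age 7: 0.33 × 60 = 19.800
  age 8: 0.21 × 81 = 17.010
Maximum at age 7 (19.800).

7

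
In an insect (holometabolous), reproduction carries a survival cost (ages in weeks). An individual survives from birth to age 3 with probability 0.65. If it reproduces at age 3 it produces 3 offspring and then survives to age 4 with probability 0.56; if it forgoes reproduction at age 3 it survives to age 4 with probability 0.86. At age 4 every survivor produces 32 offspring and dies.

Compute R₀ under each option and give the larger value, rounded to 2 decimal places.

17.89

breed at age 3: R₀ = 0.65 × (3 + 0.56 × 32) = 0.65 × 20.9200 = 13.5980
delay to age 4: R₀ = 0.65 × (0.86 × 32) = 0.65 × 27.5200 = 17.8880
Higher: delay to age 4 (17.8880).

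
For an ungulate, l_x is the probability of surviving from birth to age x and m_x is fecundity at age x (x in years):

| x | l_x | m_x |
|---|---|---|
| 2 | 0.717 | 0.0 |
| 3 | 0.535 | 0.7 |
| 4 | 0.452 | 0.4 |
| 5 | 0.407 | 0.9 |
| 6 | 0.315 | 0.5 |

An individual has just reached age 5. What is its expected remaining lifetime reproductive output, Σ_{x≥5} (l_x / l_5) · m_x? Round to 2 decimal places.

1.29

l_5 = 0.407. Conditional survival from age 5 to x is l_x / l_5.
  x=5: (0.407/0.407) × 0.9 = 0.9000
  x=6: (0.315/0.407) × 0.5 = 0.3870
Sum = 0.9000 + 0.3870 = 1.2870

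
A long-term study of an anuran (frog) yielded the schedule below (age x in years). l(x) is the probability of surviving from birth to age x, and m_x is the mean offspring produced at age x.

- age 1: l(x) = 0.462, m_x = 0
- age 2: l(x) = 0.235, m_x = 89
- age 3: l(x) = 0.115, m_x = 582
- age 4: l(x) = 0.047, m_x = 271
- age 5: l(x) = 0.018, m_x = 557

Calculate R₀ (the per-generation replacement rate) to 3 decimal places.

R₀ = Σ l(x) m_x:
  age 1: 0.462 × 0 = 0.0000
  age 2: 0.235 × 89 = 20.9150
  age 3: 0.115 × 582 = 66.9300
  age 4: 0.047 × 271 = 12.7370
  age 5: 0.018 × 557 = 10.0260
R₀ = 0.0000 + 20.9150 + 66.9300 + 12.7370 + 10.0260 = 110.6080

110.608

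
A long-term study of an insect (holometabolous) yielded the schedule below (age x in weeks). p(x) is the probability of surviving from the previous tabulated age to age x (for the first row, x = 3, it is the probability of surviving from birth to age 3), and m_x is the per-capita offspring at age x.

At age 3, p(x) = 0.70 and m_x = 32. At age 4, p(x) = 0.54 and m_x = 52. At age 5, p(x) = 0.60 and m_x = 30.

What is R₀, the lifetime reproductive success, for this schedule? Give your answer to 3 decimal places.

Survivorship from birth: l_x = p_3·p_4·…·p_x.
  l_3 = 0.70000
  l_4 = 0.37800
  l_5 = 0.22680
R₀ = Σ l_x m_x:
  age 3: 0.70000 × 32 = 22.4000
  age 4: 0.37800 × 52 = 19.6560
  age 5: 0.22680 × 30 = 6.8040
R₀ = 22.4000 + 19.6560 + 6.8040 = 48.8600

48.860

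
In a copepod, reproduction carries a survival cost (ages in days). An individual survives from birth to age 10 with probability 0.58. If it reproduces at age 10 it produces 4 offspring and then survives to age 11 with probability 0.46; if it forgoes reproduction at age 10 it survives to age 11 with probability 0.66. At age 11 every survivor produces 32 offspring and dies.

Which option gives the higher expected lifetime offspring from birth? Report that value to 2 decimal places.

12.25

breed at age 10: R₀ = 0.58 × (4 + 0.46 × 32) = 0.58 × 18.7200 = 10.8576
delay to age 11: R₀ = 0.58 × (0.66 × 32) = 0.58 × 21.1200 = 12.2496
Higher: delay to age 11 (12.2496).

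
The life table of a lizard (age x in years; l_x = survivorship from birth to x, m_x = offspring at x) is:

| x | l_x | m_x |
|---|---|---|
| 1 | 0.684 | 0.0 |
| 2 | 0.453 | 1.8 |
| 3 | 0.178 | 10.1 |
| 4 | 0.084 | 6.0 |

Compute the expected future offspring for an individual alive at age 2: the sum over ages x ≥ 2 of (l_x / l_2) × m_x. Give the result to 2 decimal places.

6.88

l_2 = 0.453. Conditional survival from age 2 to x is l_x / l_2.
  x=2: (0.453/0.453) × 1.8 = 1.8000
  x=3: (0.178/0.453) × 10.1 = 3.9687
  x=4: (0.084/0.453) × 6.0 = 1.1126
Sum = 1.8000 + 3.9687 + 1.1126 = 6.8812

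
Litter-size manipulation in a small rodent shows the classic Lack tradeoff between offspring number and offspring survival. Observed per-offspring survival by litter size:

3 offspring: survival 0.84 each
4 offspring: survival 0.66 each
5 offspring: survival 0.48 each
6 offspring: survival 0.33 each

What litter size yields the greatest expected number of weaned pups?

4

Expected weaned pups = c × s(c):
  c=3: 3 × 0.84 = 2.520
  c=4: 4 × 0.66 = 2.640
  c=5: 5 × 0.48 = 2.400
  c=6: 6 × 0.33 = 1.980
Maximum at c = 4 (2.640 weaned pups).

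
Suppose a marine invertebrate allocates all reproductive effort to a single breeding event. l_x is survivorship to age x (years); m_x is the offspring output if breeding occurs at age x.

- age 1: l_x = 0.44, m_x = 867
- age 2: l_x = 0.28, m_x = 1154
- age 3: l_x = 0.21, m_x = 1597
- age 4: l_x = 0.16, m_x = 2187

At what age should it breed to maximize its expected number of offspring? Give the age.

Expected offspring if breeding at age x = l_x × m_x:
  age 1: 0.44 × 867 = 381.480
  age 2: 0.28 × 1154 = 323.120
  age 3: 0.21 × 1597 = 335.370
  age 4: 0.16 × 2187 = 349.920
Maximum at age 1 (381.480).

1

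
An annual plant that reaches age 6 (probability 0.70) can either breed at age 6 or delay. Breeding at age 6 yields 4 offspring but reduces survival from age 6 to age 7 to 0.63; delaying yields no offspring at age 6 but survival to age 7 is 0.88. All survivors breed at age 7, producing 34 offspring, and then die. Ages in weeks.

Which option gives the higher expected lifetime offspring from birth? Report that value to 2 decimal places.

breed at age 6: R₀ = 0.70 × (4 + 0.63 × 34) = 0.70 × 25.4200 = 17.7940
delay to age 7: R₀ = 0.70 × (0.88 × 34) = 0.70 × 29.9200 = 20.9440
Higher: delay to age 7 (20.9440).

20.94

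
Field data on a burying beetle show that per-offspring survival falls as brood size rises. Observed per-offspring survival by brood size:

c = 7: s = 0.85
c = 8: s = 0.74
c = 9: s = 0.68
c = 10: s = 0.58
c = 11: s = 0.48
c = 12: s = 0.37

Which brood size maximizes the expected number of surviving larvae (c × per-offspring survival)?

9

Expected surviving larvae = c × s(c):
  c=7: 7 × 0.85 = 5.950
  c=8: 8 × 0.74 = 5.920
  c=9: 9 × 0.68 = 6.120
  c=10: 10 × 0.58 = 5.800
  c=11: 11 × 0.48 = 5.280
  c=12: 12 × 0.37 = 4.440
Maximum at c = 9 (6.120 surviving larvae).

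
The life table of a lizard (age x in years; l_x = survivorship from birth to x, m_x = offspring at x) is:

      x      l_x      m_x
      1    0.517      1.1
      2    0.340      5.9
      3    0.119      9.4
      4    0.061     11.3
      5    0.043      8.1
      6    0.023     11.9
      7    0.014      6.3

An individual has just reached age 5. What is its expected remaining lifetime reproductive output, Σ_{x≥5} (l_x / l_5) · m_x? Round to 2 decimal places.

16.52

l_5 = 0.043. Conditional survival from age 5 to x is l_x / l_5.
  x=5: (0.043/0.043) × 8.1 = 8.1000
  x=6: (0.023/0.043) × 11.9 = 6.3651
  x=7: (0.014/0.043) × 6.3 = 2.0512
Sum = 8.1000 + 6.3651 + 2.0512 = 16.5163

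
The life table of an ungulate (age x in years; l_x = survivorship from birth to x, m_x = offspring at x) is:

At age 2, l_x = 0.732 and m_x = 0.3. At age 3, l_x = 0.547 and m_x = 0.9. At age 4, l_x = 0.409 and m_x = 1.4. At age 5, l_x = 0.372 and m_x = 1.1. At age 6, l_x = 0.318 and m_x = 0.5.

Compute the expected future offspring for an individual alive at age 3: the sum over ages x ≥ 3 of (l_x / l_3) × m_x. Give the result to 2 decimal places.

l_3 = 0.547. Conditional survival from age 3 to x is l_x / l_3.
  x=3: (0.547/0.547) × 0.9 = 0.9000
  x=4: (0.409/0.547) × 1.4 = 1.0468
  x=5: (0.372/0.547) × 1.1 = 0.7481
  x=6: (0.318/0.547) × 0.5 = 0.2907
Sum = 0.9000 + 1.0468 + 0.7481 + 0.2907 = 2.9856

2.99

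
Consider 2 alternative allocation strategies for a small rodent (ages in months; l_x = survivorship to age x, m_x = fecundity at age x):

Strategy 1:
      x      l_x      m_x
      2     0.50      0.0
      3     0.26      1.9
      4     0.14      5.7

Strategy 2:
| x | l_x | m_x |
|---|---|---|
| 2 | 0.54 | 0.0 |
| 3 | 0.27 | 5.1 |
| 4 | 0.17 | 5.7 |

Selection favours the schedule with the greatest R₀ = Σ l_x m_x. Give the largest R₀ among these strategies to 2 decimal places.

Strategy 1: R₀ = 0.50×0.0 + 0.26×1.9 + 0.14×5.7 = 1.2920
Strategy 2: R₀ = 0.54×0.0 + 0.27×5.1 + 0.17×5.7 = 2.3460
Highest R₀: strategy 2 with 2.3460.

2.35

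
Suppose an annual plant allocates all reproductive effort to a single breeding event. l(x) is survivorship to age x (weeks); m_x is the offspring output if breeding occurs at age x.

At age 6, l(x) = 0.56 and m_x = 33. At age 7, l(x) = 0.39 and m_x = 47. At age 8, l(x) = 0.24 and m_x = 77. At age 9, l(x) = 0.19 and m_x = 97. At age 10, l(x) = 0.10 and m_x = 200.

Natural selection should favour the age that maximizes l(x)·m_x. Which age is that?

Expected offspring if breeding at age x = l(x) × m_x:
  age 6: 0.56 × 33 = 18.480
  age 7: 0.39 × 47 = 18.330
  age 8: 0.24 × 77 = 18.480
  age 9: 0.19 × 97 = 18.430
  age 10: 0.10 × 200 = 20.000
Maximum at age 10 (20.000).

10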